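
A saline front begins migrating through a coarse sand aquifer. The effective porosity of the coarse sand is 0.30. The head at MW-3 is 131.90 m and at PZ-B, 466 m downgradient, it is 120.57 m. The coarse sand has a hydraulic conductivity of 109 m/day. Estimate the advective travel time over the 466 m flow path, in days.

Hydraulic gradient i = (131.90 − 120.57) / 466 = 11.33 / 466 = 0.02431.
Darcy flux q = K · i = 109.0 × 0.02431 = 2.650 m/day.
Seepage velocity v = q / n_e = 2.650 / 0.30 = 8.834 m/day.
Travel time t = L / v = 466 / 8.834 = 52.75 days.

52.8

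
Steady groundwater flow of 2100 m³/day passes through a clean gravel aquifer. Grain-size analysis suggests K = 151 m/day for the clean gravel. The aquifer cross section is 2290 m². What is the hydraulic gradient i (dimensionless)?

From Q = K·A·i, i = Q / (K·A) = 2100 / (151.0 × 2290) = 0.006073.

0.00607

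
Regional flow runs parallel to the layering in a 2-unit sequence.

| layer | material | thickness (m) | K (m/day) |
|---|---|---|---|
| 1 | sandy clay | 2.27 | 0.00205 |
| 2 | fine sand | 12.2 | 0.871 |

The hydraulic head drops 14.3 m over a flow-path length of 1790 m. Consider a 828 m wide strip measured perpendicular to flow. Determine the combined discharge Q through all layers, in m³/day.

70.3

Flow is parallel to layering, so each bed carries its own Darcy discharge and the transmissivities add.
Σ(K_i·b_i) = 0.00205×2.27 + 0.871×12.2 = 10.63 m²/day.
Hydraulic gradient i = Δh / L = 14.3 / 1790 = 0.007989.
Q = Σ(K_i·b_i) · W · i = 10.63 × 828 × 0.007989 = 70.32 m³/day.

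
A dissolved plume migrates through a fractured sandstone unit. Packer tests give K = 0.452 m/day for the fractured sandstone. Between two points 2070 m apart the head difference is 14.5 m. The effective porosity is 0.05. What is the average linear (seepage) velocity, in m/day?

Hydraulic gradient i = Δh / L = 14.5 / 2070 = 0.007005.
Darcy flux q = K · i = 0.4520 × 0.007005 = 0.003166 m/day.
Seepage velocity v = q / n_e = 0.003166 / 0.05 = 0.06332 m/day.

0.0633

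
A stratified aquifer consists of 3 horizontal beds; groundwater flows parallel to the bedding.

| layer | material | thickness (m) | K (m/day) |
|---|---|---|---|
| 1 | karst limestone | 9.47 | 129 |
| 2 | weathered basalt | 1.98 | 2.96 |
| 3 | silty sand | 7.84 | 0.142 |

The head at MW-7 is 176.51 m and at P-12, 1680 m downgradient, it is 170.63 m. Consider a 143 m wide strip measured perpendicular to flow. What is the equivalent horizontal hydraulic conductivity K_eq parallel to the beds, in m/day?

63.7

Flow is parallel to layering, so each bed carries its own Darcy discharge and the transmissivities add.
Σ(K_i·b_i) = 129×9.47 + 2.96×1.98 + 0.142×7.84 = 1229 m²/day.
Total thickness b = 19.29 m, so K_eq = Σ(K_i·b_i)/b = 63.69 m/day.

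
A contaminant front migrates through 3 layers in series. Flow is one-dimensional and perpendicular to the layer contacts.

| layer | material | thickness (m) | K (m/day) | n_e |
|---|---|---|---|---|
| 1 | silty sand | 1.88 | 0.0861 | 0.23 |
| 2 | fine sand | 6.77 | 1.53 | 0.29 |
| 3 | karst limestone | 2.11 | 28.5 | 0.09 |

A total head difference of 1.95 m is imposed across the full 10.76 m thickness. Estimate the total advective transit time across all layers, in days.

With flow normal to the layers, continuity requires the same specific discharge q through every layer.
Σ(b_i/K_i) = 1.88/0.0861 + 6.77/1.53 + 2.11/28.5 = 26.33 d.
q = Δh / Σ(b_i/K_i) = 1.95 / 26.33 = 0.07405 m/day.
In each layer the seepage velocity is v_i = q/n_i, so the layer transit time is t_i = b_i·n_i / q:
  layer 1 (silty sand): t_1 = 1.88 × 0.23 / 0.07405 = 5.839 d
  layer 2 (fine sand): t_2 = 6.77 × 0.29 / 0.07405 = 26.51 d
  layer 3 (karst limestone): t_3 = 2.11 × 0.09 / 0.07405 = 2.565 d
Total t = Σ t_i = 34.92 days.

34.9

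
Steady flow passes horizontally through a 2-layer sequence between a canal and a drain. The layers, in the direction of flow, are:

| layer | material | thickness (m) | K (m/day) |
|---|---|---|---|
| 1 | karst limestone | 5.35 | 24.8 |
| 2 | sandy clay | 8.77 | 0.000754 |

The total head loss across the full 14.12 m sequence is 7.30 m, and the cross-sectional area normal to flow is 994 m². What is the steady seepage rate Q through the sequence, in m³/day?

Flow is perpendicular to layering, so the layers act in series and the equivalent K is the thickness-weighted harmonic mean.
Total thickness L = 5.35 + 8.77 = 14.12 m.
Σ(b_i/K_i) = 5.35/24.8 + 8.77/0.000754 = 11632 d.
K_eq = L / Σ(b_i/K_i) = 14.12 / 11632 = 0.001214 m/day.
Q = K_eq · A · (Δh/L) = 0.001214 × 994 × (7.30/14.12) = 0.6238 m³/day.

0.624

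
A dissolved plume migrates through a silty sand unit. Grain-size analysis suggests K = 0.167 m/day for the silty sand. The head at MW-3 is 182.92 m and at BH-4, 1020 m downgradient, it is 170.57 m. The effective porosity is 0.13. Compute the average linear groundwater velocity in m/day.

Hydraulic gradient i = (182.92 − 170.57) / 1020 = 12.35 / 1020 = 0.01211.
Darcy flux q = K · i = 0.1670 × 0.01211 = 0.002022 m/day.
Seepage velocity v = q / n_e = 0.002022 / 0.13 = 0.01555 m/day.

0.0156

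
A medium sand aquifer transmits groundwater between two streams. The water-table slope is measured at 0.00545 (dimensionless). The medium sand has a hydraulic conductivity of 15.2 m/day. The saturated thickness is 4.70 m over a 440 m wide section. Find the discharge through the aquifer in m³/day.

Cross-sectional area A = 440 × 4.70 = 2068 m².
Hydraulic gradient i = 0.00545.
Darcy's law: Q = K · A · i = 15.20 × 2068 × 0.005450 = 171.3 m³/day.

171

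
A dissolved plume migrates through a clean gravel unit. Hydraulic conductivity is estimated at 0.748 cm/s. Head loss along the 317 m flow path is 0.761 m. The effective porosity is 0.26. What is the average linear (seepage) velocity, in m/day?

5.97

Convert K: 0.748 cm/s × 864 = 646.3 m/day.
Hydraulic gradient i = Δh / L = 0.761 / 317 = 0.002401.
Darcy flux q = K · i = 646.3 × 0.002401 = 1.551 m/day.
Seepage velocity v = q / n_e = 1.551 / 0.26 = 5.967 m/day.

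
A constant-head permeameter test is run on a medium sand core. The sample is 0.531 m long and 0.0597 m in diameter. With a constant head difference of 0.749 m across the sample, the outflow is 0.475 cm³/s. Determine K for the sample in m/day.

Cross-sectional area A = π·(d/2)² = π × (0.0597/2)² = 0.002799 m².
Convert discharge: 0.475 cm³/s = 4.750e-07 m³/s.
Darcy's law rearranged: K = Q·L / (A·Δh) = 4.750e-07 × 0.531 / (0.002799 × 0.749) = 0.0001203 m/s = 10.39 m/day.

10.4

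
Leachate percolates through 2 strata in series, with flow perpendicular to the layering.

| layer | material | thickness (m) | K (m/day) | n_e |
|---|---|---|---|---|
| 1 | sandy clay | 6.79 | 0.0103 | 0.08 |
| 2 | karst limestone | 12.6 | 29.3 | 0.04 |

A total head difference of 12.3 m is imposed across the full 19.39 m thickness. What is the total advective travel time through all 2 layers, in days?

With flow normal to the layers, continuity requires the same specific discharge q through every layer.
Σ(b_i/K_i) = 6.79/0.0103 + 12.6/29.3 = 659.7 d.
q = Δh / Σ(b_i/K_i) = 12.3 / 659.7 = 0.01865 m/day.
In each layer the seepage velocity is v_i = q/n_i, so the layer transit time is t_i = b_i·n_i / q:
  layer 1 (sandy clay): t_1 = 6.79 × 0.08 / 0.01865 = 29.13 d
  layer 2 (karst limestone): t_2 = 12.6 × 0.04 / 0.01865 = 27.03 d
Total t = Σ t_i = 56.16 days.

56.2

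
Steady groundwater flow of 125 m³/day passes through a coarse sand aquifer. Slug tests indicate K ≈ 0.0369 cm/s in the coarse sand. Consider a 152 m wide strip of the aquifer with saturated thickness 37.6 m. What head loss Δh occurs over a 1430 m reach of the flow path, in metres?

Convert K: 0.0369 cm/s × 864 = 31.88 m/day.
Cross-sectional area A = 152 × 37.6 = 5715 m².
From Q = K·A·i, i = Q / (K·A) = 125 / (31.88 × 5715) = 0.0006860.
Head loss Δh = i · L = 0.0006860 × 1430 = 0.9810 m.

0.981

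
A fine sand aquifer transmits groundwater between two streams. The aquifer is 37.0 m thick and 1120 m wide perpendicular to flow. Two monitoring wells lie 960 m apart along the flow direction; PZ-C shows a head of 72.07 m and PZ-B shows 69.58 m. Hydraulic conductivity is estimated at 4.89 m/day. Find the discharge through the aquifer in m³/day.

Cross-sectional area A = 1120 × 37.0 = 41440 m².
Hydraulic gradient i = (72.07 − 69.58) / 960 = 2.49 / 960 = 0.002594.
Darcy's law: Q = K · A · i = 4.890 × 41440 × 0.002594 = 525.6 m³/day.

526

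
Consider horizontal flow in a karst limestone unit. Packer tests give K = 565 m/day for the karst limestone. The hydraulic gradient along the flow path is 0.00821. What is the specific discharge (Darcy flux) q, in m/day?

4.64

Hydraulic gradient i = 0.00821.
Specific discharge q = K · i = 565.0 × 0.008210 = 4.639 m/day.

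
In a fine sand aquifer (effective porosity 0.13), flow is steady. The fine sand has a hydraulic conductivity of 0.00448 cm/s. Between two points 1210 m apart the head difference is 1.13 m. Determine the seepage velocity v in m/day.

0.0278

Convert K: 0.00448 cm/s × 864 = 3.871 m/day.
Hydraulic gradient i = Δh / L = 1.13 / 1210 = 0.0009339.
Darcy flux q = K · i = 3.871 × 0.0009339 = 0.003615 m/day.
Seepage velocity v = q / n_e = 0.003615 / 0.13 = 0.02781 m/day.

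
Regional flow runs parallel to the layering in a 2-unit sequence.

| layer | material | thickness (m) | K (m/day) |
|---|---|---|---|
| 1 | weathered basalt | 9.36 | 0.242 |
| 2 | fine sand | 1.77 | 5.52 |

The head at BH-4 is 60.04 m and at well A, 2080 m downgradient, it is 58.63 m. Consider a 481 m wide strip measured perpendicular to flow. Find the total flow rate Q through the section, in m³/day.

3.92

Flow is parallel to layering, so each bed carries its own Darcy discharge and the transmissivities add.
Σ(K_i·b_i) = 0.242×9.36 + 5.52×1.77 = 12.04 m²/day.
Hydraulic gradient i = (60.04 − 58.63) / 2080 = 1.41 / 2080 = 0.0006779.
Q = Σ(K_i·b_i) · W · i = 12.04 × 481 × 0.0006779 = 3.924 m³/day.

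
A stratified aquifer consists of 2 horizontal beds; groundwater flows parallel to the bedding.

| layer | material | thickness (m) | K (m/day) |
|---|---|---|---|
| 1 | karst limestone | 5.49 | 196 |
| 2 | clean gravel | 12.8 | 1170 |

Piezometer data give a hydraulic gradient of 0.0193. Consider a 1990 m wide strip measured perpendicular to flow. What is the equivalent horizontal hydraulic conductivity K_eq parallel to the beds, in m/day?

Flow is parallel to layering, so each bed carries its own Darcy discharge and the transmissivities add.
Σ(K_i·b_i) = 196×5.49 + 1170×12.8 = 16052 m²/day.
Total thickness b = 18.29 m, so K_eq = Σ(K_i·b_i)/b = 877.6 m/day.

878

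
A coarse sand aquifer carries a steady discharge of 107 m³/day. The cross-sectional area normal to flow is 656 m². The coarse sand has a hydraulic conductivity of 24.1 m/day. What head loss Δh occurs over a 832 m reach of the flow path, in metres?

From Q = K·A·i, i = Q / (K·A) = 107 / (24.10 × 656.0) = 0.006768.
Head loss Δh = i · L = 0.006768 × 832 = 5.631 m.

5.63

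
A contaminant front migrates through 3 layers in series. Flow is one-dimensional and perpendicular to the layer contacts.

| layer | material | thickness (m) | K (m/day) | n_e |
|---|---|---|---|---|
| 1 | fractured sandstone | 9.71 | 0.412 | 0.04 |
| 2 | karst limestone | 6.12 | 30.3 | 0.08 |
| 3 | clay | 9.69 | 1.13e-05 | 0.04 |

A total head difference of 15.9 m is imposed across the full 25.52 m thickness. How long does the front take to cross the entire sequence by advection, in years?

With flow normal to the layers, continuity requires the same specific discharge q through every layer.
Σ(b_i/K_i) = 9.71/0.412 + 6.12/30.3 + 9.69/1.13e-05 = 8.575e+05 d.
q = Δh / Σ(b_i/K_i) = 15.9 / 8.575e+05 = 1.854e-05 m/day.
In each layer the seepage velocity is v_i = q/n_i, so the layer transit time is t_i = b_i·n_i / q:
  layer 1 (fractured sandstone): t_1 = 9.71 × 0.04 / 1.854e-05 = 20948 d
  layer 2 (karst limestone): t_2 = 6.12 × 0.08 / 1.854e-05 = 26406 d
  layer 3 (clay): t_3 = 9.69 × 0.04 / 1.854e-05 = 20905 d
Total t = Σ t_i = 68258 days = 186.9 years.

187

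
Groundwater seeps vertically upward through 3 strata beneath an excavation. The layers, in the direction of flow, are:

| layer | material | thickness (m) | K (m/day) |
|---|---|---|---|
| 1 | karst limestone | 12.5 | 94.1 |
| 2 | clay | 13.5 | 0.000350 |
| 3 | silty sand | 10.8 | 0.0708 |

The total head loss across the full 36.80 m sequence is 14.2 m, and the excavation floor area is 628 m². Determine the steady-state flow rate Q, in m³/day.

Flow is perpendicular to layering, so the layers act in series and the equivalent K is the thickness-weighted harmonic mean.
Total thickness L = 12.5 + 13.5 + 10.8 = 36.80 m.
Σ(b_i/K_i) = 12.5/94.1 + 13.5/0.000350 + 10.8/0.0708 = 38724 d.
K_eq = L / Σ(b_i/K_i) = 36.80 / 38724 = 0.0009503 m/day.
Q = K_eq · A · (Δh/L) = 0.0009503 × 628 × (14.2/36.80) = 0.2303 m³/day.

0.230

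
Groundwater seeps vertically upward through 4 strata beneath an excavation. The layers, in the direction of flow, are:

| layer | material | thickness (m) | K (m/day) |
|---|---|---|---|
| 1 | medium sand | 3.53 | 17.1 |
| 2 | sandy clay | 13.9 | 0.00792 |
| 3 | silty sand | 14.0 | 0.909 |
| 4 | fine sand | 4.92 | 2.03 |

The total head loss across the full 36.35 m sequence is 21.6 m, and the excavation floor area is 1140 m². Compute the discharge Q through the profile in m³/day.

13.9

Flow is perpendicular to layering, so the layers act in series and the equivalent K is the thickness-weighted harmonic mean.
Total thickness L = 3.53 + 13.9 + 14.0 + 4.92 = 36.35 m.
Σ(b_i/K_i) = 3.53/17.1 + 13.9/0.00792 + 14.0/0.909 + 4.92/2.03 = 1773 d.
K_eq = L / Σ(b_i/K_i) = 36.35 / 1773 = 0.02050 m/day.
Q = K_eq · A · (Δh/L) = 0.02050 × 1140 × (21.6/36.35) = 13.89 m³/day.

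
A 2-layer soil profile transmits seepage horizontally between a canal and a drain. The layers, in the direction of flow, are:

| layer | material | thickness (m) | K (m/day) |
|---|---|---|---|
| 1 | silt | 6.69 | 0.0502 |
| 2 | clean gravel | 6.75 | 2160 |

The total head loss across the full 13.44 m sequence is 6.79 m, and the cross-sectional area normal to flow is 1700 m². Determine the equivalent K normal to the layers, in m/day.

Flow is perpendicular to layering, so the layers act in series and the equivalent K is the thickness-weighted harmonic mean.
Total thickness L = 6.69 + 6.75 = 13.44 m.
Σ(b_i/K_i) = 6.69/0.0502 + 6.75/2160 = 133.3 d.
K_eq = L / Σ(b_i/K_i) = 13.44 / 133.3 = 0.1008 m/day.

0.101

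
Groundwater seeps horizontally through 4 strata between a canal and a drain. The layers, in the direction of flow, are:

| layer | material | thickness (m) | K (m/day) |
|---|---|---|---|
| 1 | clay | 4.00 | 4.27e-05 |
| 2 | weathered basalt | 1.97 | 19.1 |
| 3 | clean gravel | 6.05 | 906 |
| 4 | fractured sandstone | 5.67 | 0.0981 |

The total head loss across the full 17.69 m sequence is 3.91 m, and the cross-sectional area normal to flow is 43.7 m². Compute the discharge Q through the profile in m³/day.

0.00182

Flow is perpendicular to layering, so the layers act in series and the equivalent K is the thickness-weighted harmonic mean.
Total thickness L = 4.00 + 1.97 + 6.05 + 5.67 = 17.69 m.
Σ(b_i/K_i) = 4.00/4.27e-05 + 1.97/19.1 + 6.05/906 + 5.67/0.0981 = 93735 d.
K_eq = L / Σ(b_i/K_i) = 17.69 / 93735 = 0.0001887 m/day.
Q = K_eq · A · (Δh/L) = 0.0001887 × 43.7 × (3.91/17.69) = 0.001823 m³/day.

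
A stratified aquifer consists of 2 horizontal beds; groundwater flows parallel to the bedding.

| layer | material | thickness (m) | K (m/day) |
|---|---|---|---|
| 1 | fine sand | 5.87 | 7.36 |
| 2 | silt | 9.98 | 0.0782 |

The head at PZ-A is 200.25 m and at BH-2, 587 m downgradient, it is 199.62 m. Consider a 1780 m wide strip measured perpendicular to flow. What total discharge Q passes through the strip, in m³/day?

Flow is parallel to layering, so each bed carries its own Darcy discharge and the transmissivities add.
Σ(K_i·b_i) = 7.36×5.87 + 0.0782×9.98 = 43.98 m²/day.
Hydraulic gradient i = (200.25 − 199.62) / 587 = 0.63 / 587 = 0.001073.
Q = Σ(K_i·b_i) · W · i = 43.98 × 1780 × 0.001073 = 84.03 m³/day.

84.0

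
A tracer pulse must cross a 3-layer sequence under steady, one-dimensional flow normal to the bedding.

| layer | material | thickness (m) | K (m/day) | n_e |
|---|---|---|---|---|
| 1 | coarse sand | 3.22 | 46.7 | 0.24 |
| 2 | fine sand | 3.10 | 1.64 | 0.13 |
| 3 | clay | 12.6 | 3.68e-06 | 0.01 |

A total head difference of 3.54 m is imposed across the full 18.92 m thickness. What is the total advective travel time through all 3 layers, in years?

3450

With flow normal to the layers, continuity requires the same specific discharge q through every layer.
Σ(b_i/K_i) = 3.22/46.7 + 3.10/1.64 + 12.6/3.68e-06 = 3.424e+06 d.
q = Δh / Σ(b_i/K_i) = 3.54 / 3.424e+06 = 1.034e-06 m/day.
In each layer the seepage velocity is v_i = q/n_i, so the layer transit time is t_i = b_i·n_i / q:
  layer 1 (coarse sand): t_1 = 3.22 × 0.24 / 1.034e-06 = 7.475e+05 d
  layer 2 (fine sand): t_2 = 3.10 × 0.13 / 1.034e-06 = 3.898e+05 d
  layer 3 (clay): t_3 = 12.6 × 0.01 / 1.034e-06 = 1.219e+05 d
Total t = Σ t_i = 1.259e+06 days = 3447 years.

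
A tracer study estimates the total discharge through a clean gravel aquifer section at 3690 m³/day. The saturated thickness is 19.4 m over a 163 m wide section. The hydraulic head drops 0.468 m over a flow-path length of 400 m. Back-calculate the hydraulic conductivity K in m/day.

Cross-sectional area A = 163 × 19.4 = 3162 m².
Hydraulic gradient i = Δh / L = 0.468 / 400 = 0.001170.
From Q = K·A·i, K = Q / (A·i) = 3690 / (3162 × 0.001170) = 997.4 m/day.

997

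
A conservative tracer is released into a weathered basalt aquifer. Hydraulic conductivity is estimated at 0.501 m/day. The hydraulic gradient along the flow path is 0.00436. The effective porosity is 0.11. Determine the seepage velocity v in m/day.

Hydraulic gradient i = 0.00436.
Darcy flux q = K · i = 0.5010 × 0.004360 = 0.002184 m/day.
Seepage velocity v = q / n_e = 0.002184 / 0.11 = 0.01986 m/day.

0.0199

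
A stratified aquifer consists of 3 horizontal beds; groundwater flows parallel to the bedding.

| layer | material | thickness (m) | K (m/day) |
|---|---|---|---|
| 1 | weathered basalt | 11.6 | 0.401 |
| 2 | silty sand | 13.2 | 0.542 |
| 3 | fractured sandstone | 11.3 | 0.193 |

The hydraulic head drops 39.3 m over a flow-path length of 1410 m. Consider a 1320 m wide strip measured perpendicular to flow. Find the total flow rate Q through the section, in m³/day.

515

Flow is parallel to layering, so each bed carries its own Darcy discharge and the transmissivities add.
Σ(K_i·b_i) = 0.401×11.6 + 0.542×13.2 + 0.193×11.3 = 13.99 m²/day.
Hydraulic gradient i = Δh / L = 39.3 / 1410 = 0.02787.
Q = Σ(K_i·b_i) · W · i = 13.99 × 1320 × 0.02787 = 514.6 m³/day.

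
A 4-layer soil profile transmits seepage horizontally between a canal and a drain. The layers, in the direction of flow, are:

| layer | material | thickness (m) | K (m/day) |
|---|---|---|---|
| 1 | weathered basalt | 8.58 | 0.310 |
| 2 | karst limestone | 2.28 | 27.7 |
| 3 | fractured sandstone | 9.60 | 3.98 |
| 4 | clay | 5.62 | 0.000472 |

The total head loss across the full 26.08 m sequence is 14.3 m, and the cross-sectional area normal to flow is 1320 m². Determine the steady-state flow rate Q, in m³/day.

Flow is perpendicular to layering, so the layers act in series and the equivalent K is the thickness-weighted harmonic mean.
Total thickness L = 8.58 + 2.28 + 9.60 + 5.62 = 26.08 m.
Σ(b_i/K_i) = 8.58/0.310 + 2.28/27.7 + 9.60/3.98 + 5.62/0.000472 = 11937 d.
K_eq = L / Σ(b_i/K_i) = 26.08 / 11937 = 0.002185 m/day.
Q = K_eq · A · (Δh/L) = 0.002185 × 1320 × (14.3/26.08) = 1.581 m³/day.

1.58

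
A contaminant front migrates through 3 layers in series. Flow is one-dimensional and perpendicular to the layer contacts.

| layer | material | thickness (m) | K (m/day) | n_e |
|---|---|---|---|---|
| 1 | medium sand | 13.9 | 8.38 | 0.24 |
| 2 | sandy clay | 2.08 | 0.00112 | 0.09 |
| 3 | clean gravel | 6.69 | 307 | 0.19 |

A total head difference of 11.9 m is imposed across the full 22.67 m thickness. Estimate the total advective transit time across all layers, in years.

2.05

With flow normal to the layers, continuity requires the same specific discharge q through every layer.
Σ(b_i/K_i) = 13.9/8.38 + 2.08/0.00112 + 6.69/307 = 1859 d.
q = Δh / Σ(b_i/K_i) = 11.9 / 1859 = 0.006402 m/day.
In each layer the seepage velocity is v_i = q/n_i, so the layer transit time is t_i = b_i·n_i / q:
  layer 1 (medium sand): t_1 = 13.9 × 0.24 / 0.006402 = 521.1 d
  layer 2 (sandy clay): t_2 = 2.08 × 0.09 / 0.006402 = 29.24 d
  layer 3 (clean gravel): t_3 = 6.69 × 0.19 / 0.006402 = 198.6 d
Total t = Σ t_i = 748.9 days = 2.050 years.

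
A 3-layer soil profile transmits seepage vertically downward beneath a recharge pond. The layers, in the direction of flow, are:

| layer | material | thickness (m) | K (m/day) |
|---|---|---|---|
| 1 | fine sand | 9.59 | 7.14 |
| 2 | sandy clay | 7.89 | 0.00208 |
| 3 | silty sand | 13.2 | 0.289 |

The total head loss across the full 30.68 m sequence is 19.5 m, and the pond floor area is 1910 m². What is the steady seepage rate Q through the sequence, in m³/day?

9.70

Flow is perpendicular to layering, so the layers act in series and the equivalent K is the thickness-weighted harmonic mean.
Total thickness L = 9.59 + 7.89 + 13.2 = 30.68 m.
Σ(b_i/K_i) = 9.59/7.14 + 7.89/0.00208 + 13.2/0.289 = 3840 d.
K_eq = L / Σ(b_i/K_i) = 30.68 / 3840 = 0.007989 m/day.
Q = K_eq · A · (Δh/L) = 0.007989 × 1910 × (19.5/30.68) = 9.698 m³/day.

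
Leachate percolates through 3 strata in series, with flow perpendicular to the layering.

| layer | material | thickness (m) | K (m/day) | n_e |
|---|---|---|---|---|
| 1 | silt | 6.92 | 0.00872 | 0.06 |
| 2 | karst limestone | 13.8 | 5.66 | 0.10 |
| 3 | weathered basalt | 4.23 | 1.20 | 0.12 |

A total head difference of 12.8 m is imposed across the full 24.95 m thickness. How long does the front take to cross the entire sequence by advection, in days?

144

With flow normal to the layers, continuity requires the same specific discharge q through every layer.
Σ(b_i/K_i) = 6.92/0.00872 + 13.8/5.66 + 4.23/1.20 = 799.5 d.
q = Δh / Σ(b_i/K_i) = 12.8 / 799.5 = 0.01601 m/day.
In each layer the seepage velocity is v_i = q/n_i, so the layer transit time is t_i = b_i·n_i / q:
  layer 1 (silt): t_1 = 6.92 × 0.06 / 0.01601 = 25.94 d
  layer 2 (karst limestone): t_2 = 13.8 × 0.10 / 0.01601 = 86.20 d
  layer 3 (weathered basalt): t_3 = 4.23 × 0.12 / 0.01601 = 31.71 d
Total t = Σ t_i = 143.8 days.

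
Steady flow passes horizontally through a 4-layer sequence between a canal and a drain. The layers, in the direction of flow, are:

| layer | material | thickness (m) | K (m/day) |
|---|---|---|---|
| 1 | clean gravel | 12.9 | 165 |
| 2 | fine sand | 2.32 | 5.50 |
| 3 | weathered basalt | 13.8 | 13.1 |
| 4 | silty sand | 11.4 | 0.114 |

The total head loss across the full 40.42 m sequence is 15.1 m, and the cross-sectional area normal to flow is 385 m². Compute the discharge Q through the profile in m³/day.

Flow is perpendicular to layering, so the layers act in series and the equivalent K is the thickness-weighted harmonic mean.
Total thickness L = 12.9 + 2.32 + 13.8 + 11.4 = 40.42 m.
Σ(b_i/K_i) = 12.9/165 + 2.32/5.50 + 13.8/13.1 + 11.4/0.114 = 101.6 d.
K_eq = L / Σ(b_i/K_i) = 40.42 / 101.6 = 0.3980 m/day.
Q = K_eq · A · (Δh/L) = 0.3980 × 385 × (15.1/40.42) = 57.25 m³/day.

57.2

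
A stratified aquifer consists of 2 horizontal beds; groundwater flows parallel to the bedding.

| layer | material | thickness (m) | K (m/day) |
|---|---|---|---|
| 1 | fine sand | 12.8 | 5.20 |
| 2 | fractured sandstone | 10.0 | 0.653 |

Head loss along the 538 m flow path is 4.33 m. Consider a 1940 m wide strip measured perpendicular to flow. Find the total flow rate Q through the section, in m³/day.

1140

Flow is parallel to layering, so each bed carries its own Darcy discharge and the transmissivities add.
Σ(K_i·b_i) = 5.20×12.8 + 0.653×10.0 = 73.09 m²/day.
Hydraulic gradient i = Δh / L = 4.33 / 538 = 0.008048.
Q = Σ(K_i·b_i) · W · i = 73.09 × 1940 × 0.008048 = 1141 m³/day.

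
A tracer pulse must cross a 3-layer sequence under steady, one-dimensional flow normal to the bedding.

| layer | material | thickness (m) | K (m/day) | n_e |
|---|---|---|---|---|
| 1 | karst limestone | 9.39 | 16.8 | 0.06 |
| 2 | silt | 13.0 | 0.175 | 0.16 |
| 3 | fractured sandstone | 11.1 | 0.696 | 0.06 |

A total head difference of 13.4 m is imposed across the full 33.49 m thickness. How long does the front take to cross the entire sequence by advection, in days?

22.4

With flow normal to the layers, continuity requires the same specific discharge q through every layer.
Σ(b_i/K_i) = 9.39/16.8 + 13.0/0.175 + 11.1/0.696 = 90.79 d.
q = Δh / Σ(b_i/K_i) = 13.4 / 90.79 = 0.1476 m/day.
In each layer the seepage velocity is v_i = q/n_i, so the layer transit time is t_i = b_i·n_i / q:
  layer 1 (karst limestone): t_1 = 9.39 × 0.06 / 0.1476 = 3.817 d
  layer 2 (silt): t_2 = 13.0 × 0.16 / 0.1476 = 14.09 d
  layer 3 (fractured sandstone): t_3 = 11.1 × 0.06 / 0.1476 = 4.513 d
Total t = Σ t_i = 22.42 days.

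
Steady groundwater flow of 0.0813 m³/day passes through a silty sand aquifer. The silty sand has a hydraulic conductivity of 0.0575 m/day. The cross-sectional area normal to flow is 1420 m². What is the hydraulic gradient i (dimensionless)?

0.000996

From Q = K·A·i, i = Q / (K·A) = 0.0813 / (0.05750 × 1420) = 0.0009957.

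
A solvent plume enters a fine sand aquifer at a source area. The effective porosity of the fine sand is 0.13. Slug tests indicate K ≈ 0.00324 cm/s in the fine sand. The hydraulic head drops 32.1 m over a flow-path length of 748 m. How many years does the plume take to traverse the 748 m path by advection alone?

Convert K: 0.00324 cm/s × 864 = 2.799 m/day.
Hydraulic gradient i = Δh / L = 32.1 / 748 = 0.04291.
Darcy flux q = K · i = 2.799 × 0.04291 = 0.1201 m/day.
Seepage velocity v = q / n_e = 0.1201 / 0.13 = 0.9241 m/day.
Travel time t = L / v = 748 / 0.9241 = 809.4 days = 2.216 years.

2.22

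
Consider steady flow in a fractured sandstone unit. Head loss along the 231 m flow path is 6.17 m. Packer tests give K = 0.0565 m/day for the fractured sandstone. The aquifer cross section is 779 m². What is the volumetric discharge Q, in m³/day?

Hydraulic gradient i = Δh / L = 6.17 / 231 = 0.02671.
Darcy's law: Q = K · A · i = 0.05650 × 779.0 × 0.02671 = 1.176 m³/day.

1.18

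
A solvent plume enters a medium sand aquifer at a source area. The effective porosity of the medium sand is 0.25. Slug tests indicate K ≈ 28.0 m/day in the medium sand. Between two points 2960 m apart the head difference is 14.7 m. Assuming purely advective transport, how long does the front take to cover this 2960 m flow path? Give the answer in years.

Hydraulic gradient i = Δh / L = 14.7 / 2960 = 0.004966.
Darcy flux q = K · i = 28.00 × 0.004966 = 0.1391 m/day.
Seepage velocity v = q / n_e = 0.1391 / 0.25 = 0.5562 m/day.
Travel time t = L / v = 2960 / 0.5562 = 5322 days = 14.57 years.

14.6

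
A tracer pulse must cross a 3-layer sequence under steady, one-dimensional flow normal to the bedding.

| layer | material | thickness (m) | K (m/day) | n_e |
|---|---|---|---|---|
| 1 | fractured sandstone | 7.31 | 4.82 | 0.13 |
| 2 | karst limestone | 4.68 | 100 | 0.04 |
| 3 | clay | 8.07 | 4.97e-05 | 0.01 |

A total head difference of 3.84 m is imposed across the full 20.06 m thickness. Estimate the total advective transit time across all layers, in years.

With flow normal to the layers, continuity requires the same specific discharge q through every layer.
Σ(b_i/K_i) = 7.31/4.82 + 4.68/100 + 8.07/4.97e-05 = 1.624e+05 d.
q = Δh / Σ(b_i/K_i) = 3.84 / 1.624e+05 = 2.365e-05 m/day.
In each layer the seepage velocity is v_i = q/n_i, so the layer transit time is t_i = b_i·n_i / q:
  layer 1 (fractured sandstone): t_1 = 7.31 × 0.13 / 2.365e-05 = 40184 d
  layer 2 (karst limestone): t_2 = 4.68 × 0.04 / 2.365e-05 = 7916 d
  layer 3 (clay): t_3 = 8.07 × 0.01 / 2.365e-05 = 3412 d
Total t = Σ t_i = 51512 days = 141.0 years.

141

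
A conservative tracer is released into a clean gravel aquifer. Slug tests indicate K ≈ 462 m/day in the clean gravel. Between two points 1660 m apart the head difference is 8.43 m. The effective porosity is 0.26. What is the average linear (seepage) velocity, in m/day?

9.02

Hydraulic gradient i = Δh / L = 8.43 / 1660 = 0.005078.
Darcy flux q = K · i = 462.0 × 0.005078 = 2.346 m/day.
Seepage velocity v = q / n_e = 2.346 / 0.26 = 9.024 m/day.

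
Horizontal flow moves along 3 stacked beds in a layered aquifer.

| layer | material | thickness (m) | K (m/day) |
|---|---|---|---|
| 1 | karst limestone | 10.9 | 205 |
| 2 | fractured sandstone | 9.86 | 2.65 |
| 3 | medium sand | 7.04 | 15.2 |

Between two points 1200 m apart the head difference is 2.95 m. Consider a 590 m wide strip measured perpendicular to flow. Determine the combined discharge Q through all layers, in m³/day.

Flow is parallel to layering, so each bed carries its own Darcy discharge and the transmissivities add.
Σ(K_i·b_i) = 205×10.9 + 2.65×9.86 + 15.2×7.04 = 2368 m²/day.
Hydraulic gradient i = Δh / L = 2.95 / 1200 = 0.002458.
Q = Σ(K_i·b_i) · W · i = 2368 × 590 × 0.002458 = 3434 m³/day.

3430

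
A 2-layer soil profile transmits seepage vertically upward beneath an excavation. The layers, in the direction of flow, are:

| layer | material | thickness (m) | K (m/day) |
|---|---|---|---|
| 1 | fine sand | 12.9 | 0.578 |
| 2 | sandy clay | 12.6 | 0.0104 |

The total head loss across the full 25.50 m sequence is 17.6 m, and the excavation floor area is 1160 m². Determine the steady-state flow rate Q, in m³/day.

16.5

Flow is perpendicular to layering, so the layers act in series and the equivalent K is the thickness-weighted harmonic mean.
Total thickness L = 12.9 + 12.6 = 25.50 m.
Σ(b_i/K_i) = 12.9/0.578 + 12.6/0.0104 = 1234 d.
K_eq = L / Σ(b_i/K_i) = 25.50 / 1234 = 0.02067 m/day.
Q = K_eq · A · (Δh/L) = 0.02067 × 1160 × (17.6/25.50) = 16.55 m³/day.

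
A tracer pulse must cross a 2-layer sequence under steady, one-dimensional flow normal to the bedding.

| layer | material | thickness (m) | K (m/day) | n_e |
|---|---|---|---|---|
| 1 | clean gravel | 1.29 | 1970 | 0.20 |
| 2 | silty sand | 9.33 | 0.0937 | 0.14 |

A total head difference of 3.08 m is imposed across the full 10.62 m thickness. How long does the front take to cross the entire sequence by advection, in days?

With flow normal to the layers, continuity requires the same specific discharge q through every layer.
Σ(b_i/K_i) = 1.29/1970 + 9.33/0.0937 = 99.57 d.
q = Δh / Σ(b_i/K_i) = 3.08 / 99.57 = 0.03093 m/day.
In each layer the seepage velocity is v_i = q/n_i, so the layer transit time is t_i = b_i·n_i / q:
  layer 1 (clean gravel): t_1 = 1.29 × 0.20 / 0.03093 = 8.341 d
  layer 2 (silty sand): t_2 = 9.33 × 0.14 / 0.03093 = 42.23 d
Total t = Σ t_i = 50.57 days.

50.6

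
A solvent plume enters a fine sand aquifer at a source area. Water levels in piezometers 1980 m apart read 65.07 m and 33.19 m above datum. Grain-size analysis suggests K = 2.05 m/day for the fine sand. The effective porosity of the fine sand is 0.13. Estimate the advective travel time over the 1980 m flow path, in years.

Hydraulic gradient i = (65.07 − 33.19) / 1980 = 31.88 / 1980 = 0.01610.
Darcy flux q = K · i = 2.050 × 0.01610 = 0.03301 m/day.
Seepage velocity v = q / n_e = 0.03301 / 0.13 = 0.2539 m/day.
Travel time t = L / v = 1980 / 0.2539 = 7798 days = 21.35 years.

21.4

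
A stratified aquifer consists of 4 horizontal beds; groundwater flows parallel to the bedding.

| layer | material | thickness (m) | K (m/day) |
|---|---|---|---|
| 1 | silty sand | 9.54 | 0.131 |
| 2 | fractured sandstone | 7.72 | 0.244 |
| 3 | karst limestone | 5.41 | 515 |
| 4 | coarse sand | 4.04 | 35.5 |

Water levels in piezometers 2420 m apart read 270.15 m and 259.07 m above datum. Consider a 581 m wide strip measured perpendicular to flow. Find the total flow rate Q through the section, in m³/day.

Flow is parallel to layering, so each bed carries its own Darcy discharge and the transmissivities add.
Σ(K_i·b_i) = 0.131×9.54 + 0.244×7.72 + 515×5.41 + 35.5×4.04 = 2933 m²/day.
Hydraulic gradient i = (270.15 − 259.07) / 2420 = 11.08 / 2420 = 0.004579.
Q = Σ(K_i·b_i) · W · i = 2933 × 581 × 0.004579 = 7801 m³/day.

7800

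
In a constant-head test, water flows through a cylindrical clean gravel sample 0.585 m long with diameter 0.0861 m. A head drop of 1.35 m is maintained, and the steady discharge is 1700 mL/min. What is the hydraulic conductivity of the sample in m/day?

Cross-sectional area A = π·(d/2)² = π × (0.0861/2)² = 0.005822 m².
Convert discharge: 1700 mL/min = 2.833e-05 m³/s.
Darcy's law rearranged: K = Q·L / (A·Δh) = 2.833e-05 × 0.585 / (0.005822 × 1.35) = 0.002109 m/s = 182.2 m/day.

182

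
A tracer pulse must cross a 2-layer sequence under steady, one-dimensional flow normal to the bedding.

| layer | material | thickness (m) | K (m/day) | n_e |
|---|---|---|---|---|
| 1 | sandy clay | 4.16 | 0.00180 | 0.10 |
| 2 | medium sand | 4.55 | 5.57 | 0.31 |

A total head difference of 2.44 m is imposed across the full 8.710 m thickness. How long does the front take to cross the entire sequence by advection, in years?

4.74

With flow normal to the layers, continuity requires the same specific discharge q through every layer.
Σ(b_i/K_i) = 4.16/0.00180 + 4.55/5.57 = 2312 d.
q = Δh / Σ(b_i/K_i) = 2.44 / 2312 = 0.001055 m/day.
In each layer the seepage velocity is v_i = q/n_i, so the layer transit time is t_i = b_i·n_i / q:
  layer 1 (sandy clay): t_1 = 4.16 × 0.10 / 0.001055 = 394.2 d
  layer 2 (medium sand): t_2 = 4.55 × 0.31 / 0.001055 = 1336 d
Total t = Σ t_i = 1731 days = 4.738 years.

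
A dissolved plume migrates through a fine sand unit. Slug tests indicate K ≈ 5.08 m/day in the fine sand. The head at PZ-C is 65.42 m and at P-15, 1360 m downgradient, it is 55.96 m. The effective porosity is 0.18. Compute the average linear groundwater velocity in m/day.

Hydraulic gradient i = (65.42 − 55.96) / 1360 = 9.46 / 1360 = 0.006956.
Darcy flux q = K · i = 5.080 × 0.006956 = 0.03534 m/day.
Seepage velocity v = q / n_e = 0.03534 / 0.18 = 0.1963 m/day.

0.196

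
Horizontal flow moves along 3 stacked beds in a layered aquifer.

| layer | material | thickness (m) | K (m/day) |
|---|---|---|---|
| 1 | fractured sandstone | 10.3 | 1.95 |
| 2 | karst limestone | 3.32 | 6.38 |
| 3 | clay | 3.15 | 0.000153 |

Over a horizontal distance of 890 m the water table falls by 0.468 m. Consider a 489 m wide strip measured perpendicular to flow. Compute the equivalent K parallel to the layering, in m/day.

Flow is parallel to layering, so each bed carries its own Darcy discharge and the transmissivities add.
Σ(K_i·b_i) = 1.95×10.3 + 6.38×3.32 + 0.000153×3.15 = 41.27 m²/day.
Total thickness b = 16.77 m, so K_eq = Σ(K_i·b_i)/b = 2.461 m/day.

2.46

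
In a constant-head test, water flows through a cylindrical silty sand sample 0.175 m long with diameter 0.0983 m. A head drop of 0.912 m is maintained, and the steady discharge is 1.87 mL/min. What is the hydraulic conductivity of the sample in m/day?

0.0681

Cross-sectional area A = π·(d/2)² = π × (0.0983/2)² = 0.007589 m².
Convert discharge: 1.87 mL/min = 3.117e-08 m³/s.
Darcy's law rearranged: K = Q·L / (A·Δh) = 3.117e-08 × 0.175 / (0.007589 × 0.912) = 7.880e-07 m/s = 0.06808 m/day.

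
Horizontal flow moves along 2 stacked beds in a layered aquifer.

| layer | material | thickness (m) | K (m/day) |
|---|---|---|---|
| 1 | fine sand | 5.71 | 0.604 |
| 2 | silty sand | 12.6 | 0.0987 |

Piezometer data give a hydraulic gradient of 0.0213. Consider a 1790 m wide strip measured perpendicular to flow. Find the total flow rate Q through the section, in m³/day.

Flow is parallel to layering, so each bed carries its own Darcy discharge and the transmissivities add.
Σ(K_i·b_i) = 0.604×5.71 + 0.0987×12.6 = 4.692 m²/day.
Hydraulic gradient i = 0.0213.
Q = Σ(K_i·b_i) · W · i = 4.692 × 1790 × 0.02130 = 178.9 m³/day.

179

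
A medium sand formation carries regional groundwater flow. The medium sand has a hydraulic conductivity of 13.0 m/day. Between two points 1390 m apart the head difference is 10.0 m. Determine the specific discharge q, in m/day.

Hydraulic gradient i = Δh / L = 10.0 / 1390 = 0.007194.
Specific discharge q = K · i = 13.00 × 0.007194 = 0.09353 m/day.

0.0935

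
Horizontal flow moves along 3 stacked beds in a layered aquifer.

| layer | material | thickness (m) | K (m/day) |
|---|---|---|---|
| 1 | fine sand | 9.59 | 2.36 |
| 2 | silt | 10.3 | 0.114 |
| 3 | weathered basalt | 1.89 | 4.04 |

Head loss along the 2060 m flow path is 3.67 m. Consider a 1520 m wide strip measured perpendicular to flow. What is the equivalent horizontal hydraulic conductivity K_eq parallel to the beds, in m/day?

1.44

Flow is parallel to layering, so each bed carries its own Darcy discharge and the transmissivities add.
Σ(K_i·b_i) = 2.36×9.59 + 0.114×10.3 + 4.04×1.89 = 31.44 m²/day.
Total thickness b = 21.78 m, so K_eq = Σ(K_i·b_i)/b = 1.444 m/day.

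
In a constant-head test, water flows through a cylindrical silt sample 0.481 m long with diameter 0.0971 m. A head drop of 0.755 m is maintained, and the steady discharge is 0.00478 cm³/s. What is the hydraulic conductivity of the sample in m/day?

0.0355

Cross-sectional area A = π·(d/2)² = π × (0.0971/2)² = 0.007405 m².
Convert discharge: 0.00478 cm³/s = 4.780e-09 m³/s.
Darcy's law rearranged: K = Q·L / (A·Δh) = 4.780e-09 × 0.481 / (0.007405 × 0.755) = 4.112e-07 m/s = 0.03553 m/day.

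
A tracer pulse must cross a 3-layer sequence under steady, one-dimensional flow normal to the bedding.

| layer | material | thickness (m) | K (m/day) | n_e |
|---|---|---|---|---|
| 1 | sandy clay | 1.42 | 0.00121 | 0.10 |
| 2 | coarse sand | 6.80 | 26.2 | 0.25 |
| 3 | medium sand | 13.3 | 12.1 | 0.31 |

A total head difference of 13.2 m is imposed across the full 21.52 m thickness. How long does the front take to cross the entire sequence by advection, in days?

With flow normal to the layers, continuity requires the same specific discharge q through every layer.
Σ(b_i/K_i) = 1.42/0.00121 + 6.80/26.2 + 13.3/12.1 = 1175 d.
q = Δh / Σ(b_i/K_i) = 13.2 / 1175 = 0.01123 m/day.
In each layer the seepage velocity is v_i = q/n_i, so the layer transit time is t_i = b_i·n_i / q:
  layer 1 (sandy clay): t_1 = 1.42 × 0.10 / 0.01123 = 12.64 d
  layer 2 (coarse sand): t_2 = 6.80 × 0.25 / 0.01123 = 151.3 d
  layer 3 (medium sand): t_3 = 13.3 × 0.31 / 0.01123 = 367.0 d
Total t = Σ t_i = 530.9 days.

531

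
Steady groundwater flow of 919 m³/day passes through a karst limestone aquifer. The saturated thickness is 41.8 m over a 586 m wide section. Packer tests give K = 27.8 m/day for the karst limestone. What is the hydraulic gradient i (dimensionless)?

0.00135

Cross-sectional area A = 586 × 41.8 = 24495 m².
From Q = K·A·i, i = Q / (K·A) = 919 / (27.80 × 24495) = 0.001350.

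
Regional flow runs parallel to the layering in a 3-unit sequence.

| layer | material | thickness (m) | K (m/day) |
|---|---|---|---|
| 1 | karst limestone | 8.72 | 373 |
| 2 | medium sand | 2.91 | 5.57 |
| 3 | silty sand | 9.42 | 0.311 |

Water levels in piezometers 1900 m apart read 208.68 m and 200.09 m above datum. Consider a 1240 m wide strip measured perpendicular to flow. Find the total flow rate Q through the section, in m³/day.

18300

Flow is parallel to layering, so each bed carries its own Darcy discharge and the transmissivities add.
Σ(K_i·b_i) = 373×8.72 + 5.57×2.91 + 0.311×9.42 = 3272 m²/day.
Hydraulic gradient i = (208.68 − 200.09) / 1900 = 8.59 / 1900 = 0.004521.
Q = Σ(K_i·b_i) · W · i = 3272 × 1240 × 0.004521 = 18341 m³/day.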